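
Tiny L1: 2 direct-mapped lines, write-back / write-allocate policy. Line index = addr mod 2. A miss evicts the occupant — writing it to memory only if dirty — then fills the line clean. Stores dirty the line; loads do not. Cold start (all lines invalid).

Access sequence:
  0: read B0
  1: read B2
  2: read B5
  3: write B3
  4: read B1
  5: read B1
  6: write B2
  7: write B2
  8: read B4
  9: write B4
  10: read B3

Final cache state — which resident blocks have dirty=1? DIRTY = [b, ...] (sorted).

DIRTY = [4]

0: R B0 → L0 miss [-]
1: R B2 → L0 miss [-]
2: R B5 → L1 miss [-]
3: W B3 → L1 miss [D]
4: R B1 → L1 miss wb→B3 [-]
5: R B1 → L1 hit [-]
6: W B2 → L0 hit [D]
7: W B2 → L0 hit [D]
8: R B4 → L0 miss wb→B2 [-]
9: W B4 → L0 hit [D]
10: R B3 → L1 miss [-]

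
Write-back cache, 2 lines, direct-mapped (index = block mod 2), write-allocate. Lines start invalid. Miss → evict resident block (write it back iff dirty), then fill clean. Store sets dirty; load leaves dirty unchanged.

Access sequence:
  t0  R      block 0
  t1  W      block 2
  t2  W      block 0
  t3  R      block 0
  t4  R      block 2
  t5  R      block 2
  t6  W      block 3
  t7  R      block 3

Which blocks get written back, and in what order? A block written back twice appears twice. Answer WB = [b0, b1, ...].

WB = [2, 0]

0: R B0 -> L0 miss  d=-]
1: W B2 -> L0 miss  d=D]
2: W B0 -> L0 miss wb->B2  d=D]
3: R B0 -> L0 hit  d=D]
4: R B2 -> L0 miss wb->B0  d=-]
5: R B2 -> L0 hit  d=-]
6: W B3 -> L1 miss  d=D]
7: R B3 -> L1 hit  d=D]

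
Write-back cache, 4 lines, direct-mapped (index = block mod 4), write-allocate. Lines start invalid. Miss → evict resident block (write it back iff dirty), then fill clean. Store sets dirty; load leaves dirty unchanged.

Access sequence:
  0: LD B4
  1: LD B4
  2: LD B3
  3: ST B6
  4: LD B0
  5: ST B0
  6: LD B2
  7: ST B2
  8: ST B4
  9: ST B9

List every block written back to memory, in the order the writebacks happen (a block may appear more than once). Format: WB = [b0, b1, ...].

0: R B4 -> L0 miss  d=-]
1: R B4 -> L0 hit  d=-]
2: R B3 -> L3 miss  d=-]
3: W B6 -> L2 miss  d=D]
4: R B0 -> L0 miss  d=-]
5: W B0 -> L0 hit  d=D]
6: R B2 -> L2 miss wb->B6  d=-]
7: W B2 -> L2 hit  d=D]
8: W B4 -> L0 miss wb->B0  d=D]
9: W B9 -> L1 miss  d=D]

WB = [6, 0]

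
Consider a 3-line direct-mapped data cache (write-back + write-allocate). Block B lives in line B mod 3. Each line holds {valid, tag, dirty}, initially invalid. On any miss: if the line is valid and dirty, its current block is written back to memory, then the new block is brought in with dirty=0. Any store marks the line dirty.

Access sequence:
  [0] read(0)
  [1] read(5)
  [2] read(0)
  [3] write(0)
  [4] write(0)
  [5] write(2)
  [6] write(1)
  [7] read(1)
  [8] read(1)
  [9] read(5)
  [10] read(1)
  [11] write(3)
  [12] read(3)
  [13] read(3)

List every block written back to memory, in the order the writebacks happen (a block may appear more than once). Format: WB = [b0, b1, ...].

0: R B0 → L0 miss [-]
1: R B5 → L2 miss [-]
2: R B0 → L0 hit [-]
3: W B0 → L0 hit [D]
4: W B0 → L0 hit [D]
5: W B2 → L2 miss [D]
6: W B1 → L1 miss [D]
7: R B1 → L1 hit [D]
8: R B1 → L1 hit [D]
9: R B5 → L2 miss wb→B2 [-]
10: R B1 → L1 hit [D]
11: W B3 → L0 miss wb→B0 [D]
12: R B3 → L0 hit [D]
13: R B3 → L0 hit [D]

WB = [2, 0]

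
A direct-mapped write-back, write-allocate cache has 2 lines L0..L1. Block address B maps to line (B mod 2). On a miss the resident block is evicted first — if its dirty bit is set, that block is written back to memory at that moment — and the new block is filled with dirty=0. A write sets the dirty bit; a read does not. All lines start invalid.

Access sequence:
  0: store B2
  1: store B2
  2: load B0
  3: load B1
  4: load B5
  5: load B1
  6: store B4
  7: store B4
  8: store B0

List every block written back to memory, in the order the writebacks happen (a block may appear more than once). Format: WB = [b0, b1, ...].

WB = [2, 4]

0: W B2 → L0 miss [D]
1: W B2 → L0 hit [D]
2: R B0 → L0 miss wb→B2 [-]
3: R B1 → L1 miss [-]
4: R B5 → L1 miss [-]
5: R B1 → L1 miss [-]
6: W B4 → L0 miss [D]
7: W B4 → L0 hit [D]
8: W B0 → L0 miss wb→B4 [D]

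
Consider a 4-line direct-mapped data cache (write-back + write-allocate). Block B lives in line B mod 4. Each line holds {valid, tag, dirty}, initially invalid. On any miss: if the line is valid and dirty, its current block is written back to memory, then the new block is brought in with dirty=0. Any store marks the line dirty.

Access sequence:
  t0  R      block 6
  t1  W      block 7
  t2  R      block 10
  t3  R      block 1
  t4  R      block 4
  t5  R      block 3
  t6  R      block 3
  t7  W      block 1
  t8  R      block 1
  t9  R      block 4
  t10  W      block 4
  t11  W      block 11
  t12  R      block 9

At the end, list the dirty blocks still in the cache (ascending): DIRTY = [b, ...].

  0 | R B6 → L2 miss [-]
  1 | W B7 → L3 miss [D]
  2 | R B10 → L2 miss [-]
  3 | R B1 → L1 miss [-]
  4 | R B4 → L0 miss [-]
  5 | R B3 → L3 miss wb→B7 [-]
  6 | R B3 → L3 hit [-]
  7 | W B1 → L1 hit [D]
  8 | R B1 → L1 hit [D]
  9 | R B4 → L0 hit [-]
  10 | W B4 → L0 hit [D]
  11 | W B11 → L3 miss [D]
  12 | R B9 → L1 miss wb→B1 [-]

DIRTY = [4, 11]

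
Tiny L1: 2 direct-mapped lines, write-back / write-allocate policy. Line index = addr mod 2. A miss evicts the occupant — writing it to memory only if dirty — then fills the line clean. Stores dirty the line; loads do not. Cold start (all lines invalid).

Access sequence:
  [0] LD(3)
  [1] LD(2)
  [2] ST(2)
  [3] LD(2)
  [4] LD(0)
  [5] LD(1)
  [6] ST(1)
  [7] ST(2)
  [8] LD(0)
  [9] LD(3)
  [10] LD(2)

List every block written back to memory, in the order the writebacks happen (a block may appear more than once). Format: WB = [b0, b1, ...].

WB = [2, 2, 1]

0: R B3 → L1 miss [-]
1: R B2 → L0 miss [-]
2: W B2 → L0 hit [D]
3: R B2 → L0 hit [D]
4: R B0 → L0 miss wb→B2 [-]
5: R B1 → L1 miss [-]
6: W B1 → L1 hit [D]
7: W B2 → L0 miss [D]
8: R B0 → L0 miss wb→B2 [-]
9: R B3 → L1 miss wb→B1 [-]
10: R B2 → L0 miss [-]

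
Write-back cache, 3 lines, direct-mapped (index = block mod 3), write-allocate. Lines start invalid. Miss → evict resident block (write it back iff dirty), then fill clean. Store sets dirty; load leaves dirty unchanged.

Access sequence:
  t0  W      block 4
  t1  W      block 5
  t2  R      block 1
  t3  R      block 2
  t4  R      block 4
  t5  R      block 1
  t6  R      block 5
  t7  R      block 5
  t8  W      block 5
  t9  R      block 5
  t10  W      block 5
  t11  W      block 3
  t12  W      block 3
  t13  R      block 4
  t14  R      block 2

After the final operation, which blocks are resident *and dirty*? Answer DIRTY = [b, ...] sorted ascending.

DIRTY = [3]

0: W B4 → L1 miss [D]
1: W B5 → L2 miss [D]
2: R B1 → L1 miss wb→B4 [-]
3: R B2 → L2 miss wb→B5 [-]
4: R B4 → L1 miss [-]
5: R B1 → L1 miss [-]
6: R B5 → L2 miss [-]
7: R B5 → L2 hit [-]
8: W B5 → L2 hit [D]
9: R B5 → L2 hit [D]
10: W B5 → L2 hit [D]
11: W B3 → L0 miss [D]
12: W B3 → L0 hit [D]
13: R B4 → L1 miss [-]
14: R B2 → L2 miss wb→B5 [-]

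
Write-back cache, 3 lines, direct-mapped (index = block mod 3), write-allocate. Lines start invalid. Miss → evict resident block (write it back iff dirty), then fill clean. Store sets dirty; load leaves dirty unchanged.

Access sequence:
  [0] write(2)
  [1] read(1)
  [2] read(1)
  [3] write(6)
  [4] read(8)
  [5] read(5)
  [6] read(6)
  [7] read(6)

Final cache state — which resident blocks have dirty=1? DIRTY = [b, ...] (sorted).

0: W B2 → L2 miss [D]
1: R B1 → L1 miss [-]
2: R B1 → L1 hit [-]
3: W B6 → L0 miss [D]
4: R B8 → L2 miss wb→B2 [-]
5: R B5 → L2 miss [-]
6: R B6 → L0 hit [D]
7: R B6 → L0 hit [D]

DIRTY = [6]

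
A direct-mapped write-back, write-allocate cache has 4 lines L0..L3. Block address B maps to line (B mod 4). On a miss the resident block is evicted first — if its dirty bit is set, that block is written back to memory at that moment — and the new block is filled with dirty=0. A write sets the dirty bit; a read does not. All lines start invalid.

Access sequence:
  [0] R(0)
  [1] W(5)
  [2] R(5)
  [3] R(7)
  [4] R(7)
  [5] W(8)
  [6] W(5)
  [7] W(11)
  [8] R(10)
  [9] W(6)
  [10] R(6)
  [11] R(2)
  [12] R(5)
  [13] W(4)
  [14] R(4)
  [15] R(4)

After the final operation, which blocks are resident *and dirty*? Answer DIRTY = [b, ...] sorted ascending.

DIRTY = [4, 5, 11]

0: R B0 → L0 miss [-]
1: W B5 → L1 miss [D]
2: R B5 → L1 hit [D]
3: R B7 → L3 miss [-]
4: R B7 → L3 hit [-]
5: W B8 → L0 miss [D]
6: W B5 → L1 hit [D]
7: W B11 → L3 miss [D]
8: R B10 → L2 miss [-]
9: W B6 → L2 miss [D]
10: R B6 → L2 hit [D]
11: R B2 → L2 miss wb→B6 [-]
12: R B5 → L1 hit [D]
13: W B4 → L0 miss wb→B8 [D]
14: R B4 → L0 hit [D]
15: R B4 → L0 hit [D]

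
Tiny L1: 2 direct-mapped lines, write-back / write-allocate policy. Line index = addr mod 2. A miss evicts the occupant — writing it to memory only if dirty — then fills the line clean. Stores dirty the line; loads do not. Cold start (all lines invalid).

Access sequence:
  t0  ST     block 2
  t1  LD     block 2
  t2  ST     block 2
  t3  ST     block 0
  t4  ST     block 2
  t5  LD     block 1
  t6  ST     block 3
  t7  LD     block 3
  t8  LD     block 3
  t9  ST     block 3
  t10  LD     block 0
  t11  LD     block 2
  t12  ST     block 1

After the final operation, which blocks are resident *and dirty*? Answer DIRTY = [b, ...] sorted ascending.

0: W B2 → L0 miss [D]
1: R B2 → L0 hit [D]
2: W B2 → L0 hit [D]
3: W B0 → L0 miss wb→B2 [D]
4: W B2 → L0 miss wb→B0 [D]
5: R B1 → L1 miss [-]
6: W B3 → L1 miss [D]
7: R B3 → L1 hit [D]
8: R B3 → L1 hit [D]
9: W B3 → L1 hit [D]
10: R B0 → L0 miss wb→B2 [-]
11: R B2 → L0 miss [-]
12: W B1 → L1 miss wb→B3 [D]

DIRTY = [1]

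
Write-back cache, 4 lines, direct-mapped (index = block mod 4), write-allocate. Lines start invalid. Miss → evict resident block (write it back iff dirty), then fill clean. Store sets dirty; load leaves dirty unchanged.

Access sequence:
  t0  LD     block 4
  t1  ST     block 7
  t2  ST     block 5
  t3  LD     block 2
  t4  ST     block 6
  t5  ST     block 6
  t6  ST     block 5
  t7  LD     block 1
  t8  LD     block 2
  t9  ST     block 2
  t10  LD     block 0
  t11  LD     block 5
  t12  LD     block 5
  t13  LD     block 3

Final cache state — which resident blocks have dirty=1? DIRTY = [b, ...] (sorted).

DIRTY = [2]

  0 | R B4 → L0 miss [-]
  1 | W B7 → L3 miss [D]
  2 | W B5 → L1 miss [D]
  3 | R B2 → L2 miss [-]
  4 | W B6 → L2 miss [D]
  5 | W B6 → L2 hit [D]
  6 | W B5 → L1 hit [D]
  7 | R B1 → L1 miss wb→B5 [-]
  8 | R B2 → L2 miss wb→B6 [-]
  9 | W B2 → L2 hit [D]
  10 | R B0 → L0 miss [-]
  11 | R B5 → L1 miss [-]
  12 | R B5 → L1 hit [-]
  13 | R B3 → L3 miss wb→B7 [-]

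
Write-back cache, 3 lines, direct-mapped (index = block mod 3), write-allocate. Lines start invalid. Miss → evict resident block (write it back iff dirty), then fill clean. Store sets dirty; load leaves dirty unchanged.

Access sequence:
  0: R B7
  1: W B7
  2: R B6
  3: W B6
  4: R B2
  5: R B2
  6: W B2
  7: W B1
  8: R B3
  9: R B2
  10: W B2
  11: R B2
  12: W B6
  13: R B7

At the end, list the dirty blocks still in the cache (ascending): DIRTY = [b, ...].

DIRTY = [2, 6]

  0 | R B7 → L1 miss [-]
  1 | W B7 → L1 hit [D]
  2 | R B6 → L0 miss [-]
  3 | W B6 → L0 hit [D]
  4 | R B2 → L2 miss [-]
  5 | R B2 → L2 hit [-]
  6 | W B2 → L2 hit [D]
  7 | W B1 → L1 miss wb→B7 [D]
  8 | R B3 → L0 miss wb→B6 [-]
  9 | R B2 → L2 hit [D]
  10 | W B2 → L2 hit [D]
  11 | R B2 → L2 hit [D]
  12 | W B6 → L0 miss [D]
  13 | R B7 → L1 miss wb→B1 [-]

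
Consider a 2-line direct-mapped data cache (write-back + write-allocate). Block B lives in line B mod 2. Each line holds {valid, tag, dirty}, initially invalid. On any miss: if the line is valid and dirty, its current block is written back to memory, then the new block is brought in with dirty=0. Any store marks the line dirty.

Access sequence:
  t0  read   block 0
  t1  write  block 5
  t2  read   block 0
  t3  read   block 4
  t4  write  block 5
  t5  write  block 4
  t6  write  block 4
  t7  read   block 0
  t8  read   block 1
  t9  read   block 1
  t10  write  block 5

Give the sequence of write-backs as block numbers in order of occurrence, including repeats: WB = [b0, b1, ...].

  0 | R B0 → L0 miss [-]
  1 | W B5 → L1 miss [D]
  2 | R B0 → L0 hit [-]
  3 | R B4 → L0 miss [-]
  4 | W B5 → L1 hit [D]
  5 | W B4 → L0 hit [D]
  6 | W B4 → L0 hit [D]
  7 | R B0 → L0 miss wb→B4 [-]
  8 | R B1 → L1 miss wb→B5 [-]
  9 | R B1 → L1 hit [-]
  10 | W B5 → L1 miss [D]

WB = [4, 5]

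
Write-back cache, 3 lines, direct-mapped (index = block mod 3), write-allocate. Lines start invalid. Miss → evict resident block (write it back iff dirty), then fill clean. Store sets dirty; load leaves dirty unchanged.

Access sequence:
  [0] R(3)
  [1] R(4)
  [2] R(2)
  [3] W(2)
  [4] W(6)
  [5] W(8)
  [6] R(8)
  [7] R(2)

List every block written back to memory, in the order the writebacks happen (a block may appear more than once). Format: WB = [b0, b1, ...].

WB = [2, 8]

0: R B3 -> L0 miss  d=-]
1: R B4 -> L1 miss  d=-]
2: R B2 -> L2 miss  d=-]
3: W B2 -> L2 hit  d=D]
4: W B6 -> L0 miss  d=D]
5: W B8 -> L2 miss wb->B2  d=D]
6: R B8 -> L2 hit  d=D]
7: R B2 -> L2 miss wb->B8  d=-]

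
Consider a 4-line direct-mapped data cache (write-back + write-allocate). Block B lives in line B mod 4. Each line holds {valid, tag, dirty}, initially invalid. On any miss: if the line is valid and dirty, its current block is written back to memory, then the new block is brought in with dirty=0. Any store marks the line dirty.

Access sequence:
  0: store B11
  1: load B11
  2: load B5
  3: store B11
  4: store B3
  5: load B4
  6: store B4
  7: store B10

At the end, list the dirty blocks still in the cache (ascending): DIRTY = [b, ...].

DIRTY = [3, 4, 10]

  0 | W B11 → L3 miss [D]
  1 | R B11 → L3 hit [D]
  2 | R B5 → L1 miss [-]
  3 | W B11 → L3 hit [D]
  4 | W B3 → L3 miss wb→B11 [D]
  5 | R B4 → L0 miss [-]
  6 | W B4 → L0 hit [D]
  7 | W B10 → L2 miss [D]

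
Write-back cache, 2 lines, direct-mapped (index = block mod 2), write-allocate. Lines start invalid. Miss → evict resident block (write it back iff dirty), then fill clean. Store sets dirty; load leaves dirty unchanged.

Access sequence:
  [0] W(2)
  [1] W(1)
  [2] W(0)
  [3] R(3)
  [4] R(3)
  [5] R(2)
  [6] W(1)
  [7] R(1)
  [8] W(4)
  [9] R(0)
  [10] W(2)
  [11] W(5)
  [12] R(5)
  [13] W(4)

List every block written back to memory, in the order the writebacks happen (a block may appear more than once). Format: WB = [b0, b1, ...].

WB = [2, 1, 0, 4, 1, 2]

  0 | W B2 → L0 miss [D]
  1 | W B1 → L1 miss [D]
  2 | W B0 → L0 miss wb→B2 [D]
  3 | R B3 → L1 miss wb→B1 [-]
  4 | R B3 → L1 hit [-]
  5 | R B2 → L0 miss wb→B0 [-]
  6 | W B1 → L1 miss [D]
  7 | R B1 → L1 hit [D]
  8 | W B4 → L0 miss [D]
  9 | R B0 → L0 miss wb→B4 [-]
  10 | W B2 → L0 miss [D]
  11 | W B5 → L1 miss wb→B1 [D]
  12 | R B5 → L1 hit [D]
  13 | W B4 → L0 miss wb→B2 [D]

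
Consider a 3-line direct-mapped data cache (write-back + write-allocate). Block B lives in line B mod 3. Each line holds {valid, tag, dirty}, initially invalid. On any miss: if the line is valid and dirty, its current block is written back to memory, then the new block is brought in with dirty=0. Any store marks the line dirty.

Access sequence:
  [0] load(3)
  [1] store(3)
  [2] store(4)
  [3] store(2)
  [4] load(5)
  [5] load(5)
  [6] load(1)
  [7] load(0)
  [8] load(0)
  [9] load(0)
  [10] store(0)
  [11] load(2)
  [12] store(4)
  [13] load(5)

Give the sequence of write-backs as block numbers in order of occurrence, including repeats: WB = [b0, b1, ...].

  0 | R B3 → L0 miss [-]
  1 | W B3 → L0 hit [D]
  2 | W B4 → L1 miss [D]
  3 | W B2 → L2 miss [D]
  4 | R B5 → L2 miss wb→B2 [-]
  5 | R B5 → L2 hit [-]
  6 | R B1 → L1 miss wb→B4 [-]
  7 | R B0 → L0 miss wb→B3 [-]
  8 | R B0 → L0 hit [-]
  9 | R B0 → L0 hit [-]
  10 | W B0 → L0 hit [D]
  11 | R B2 → L2 miss [-]
  12 | W B4 → L1 miss [D]
  13 | R B5 → L2 miss [-]

WB = [2, 4, 3]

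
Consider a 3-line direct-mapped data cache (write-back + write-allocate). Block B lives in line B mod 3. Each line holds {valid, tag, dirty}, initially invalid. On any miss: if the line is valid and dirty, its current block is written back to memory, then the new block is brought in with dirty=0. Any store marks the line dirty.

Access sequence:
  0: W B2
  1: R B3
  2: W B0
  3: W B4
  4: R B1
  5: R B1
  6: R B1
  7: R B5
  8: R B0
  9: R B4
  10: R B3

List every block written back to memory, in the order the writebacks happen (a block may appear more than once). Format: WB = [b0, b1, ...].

WB = [4, 2, 0]

0: W B2 -> L2 miss  d=D]
1: R B3 -> L0 miss  d=-]
2: W B0 -> L0 miss  d=D]
3: W B4 -> L1 miss  d=D]
4: R B1 -> L1 miss wb->B4  d=-]
5: R B1 -> L1 hit  d=-]
6: R B1 -> L1 hit  d=-]
7: R B5 -> L2 miss wb->B2  d=-]
8: R B0 -> L0 hit  d=D]
9: R B4 -> L1 miss  d=-]
10: R B3 -> L0 miss wb->B0  d=-]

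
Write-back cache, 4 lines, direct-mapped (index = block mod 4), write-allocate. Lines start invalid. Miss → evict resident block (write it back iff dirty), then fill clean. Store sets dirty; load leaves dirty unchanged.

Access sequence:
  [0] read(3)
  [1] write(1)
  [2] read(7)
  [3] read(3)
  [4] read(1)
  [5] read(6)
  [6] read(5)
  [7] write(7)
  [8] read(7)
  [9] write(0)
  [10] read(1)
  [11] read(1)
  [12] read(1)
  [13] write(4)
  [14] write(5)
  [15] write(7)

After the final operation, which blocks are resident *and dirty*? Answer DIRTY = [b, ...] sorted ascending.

DIRTY = [4, 5, 7]

0: R B3 → L3 miss [-]
1: W B1 → L1 miss [D]
2: R B7 → L3 miss [-]
3: R B3 → L3 miss [-]
4: R B1 → L1 hit [D]
5: R B6 → L2 miss [-]
6: R B5 → L1 miss wb→B1 [-]
7: W B7 → L3 miss [D]
8: R B7 → L3 hit [D]
9: W B0 → L0 miss [D]
10: R B1 → L1 miss [-]
11: R B1 → L1 hit [-]
12: R B1 → L1 hit [-]
13: W B4 → L0 miss wb→B0 [D]
14: W B5 → L1 miss [D]
15: W B7 → L3 hit [D]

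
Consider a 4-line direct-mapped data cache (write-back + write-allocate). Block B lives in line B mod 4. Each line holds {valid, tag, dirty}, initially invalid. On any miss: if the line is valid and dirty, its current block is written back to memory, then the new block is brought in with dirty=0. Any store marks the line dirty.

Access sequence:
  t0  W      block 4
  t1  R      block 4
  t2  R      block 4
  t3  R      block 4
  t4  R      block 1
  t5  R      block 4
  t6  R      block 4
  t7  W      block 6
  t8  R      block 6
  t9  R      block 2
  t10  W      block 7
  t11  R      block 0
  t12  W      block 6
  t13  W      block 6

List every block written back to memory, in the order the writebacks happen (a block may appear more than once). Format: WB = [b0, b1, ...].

  0 | W B4 → L0 miss [D]
  1 | R B4 → L0 hit [D]
  2 | R B4 → L0 hit [D]
  3 | R B4 → L0 hit [D]
  4 | R B1 → L1 miss [-]
  5 | R B4 → L0 hit [D]
  6 | R B4 → L0 hit [D]
  7 | W B6 → L2 miss [D]
  8 | R B6 → L2 hit [D]
  9 | R B2 → L2 miss wb→B6 [-]
  10 | W B7 → L3 miss [D]
  11 | R B0 → L0 miss wb→B4 [-]
  12 | W B6 → L2 miss [D]
  13 | W B6 → L2 hit [D]

WB = [6, 4]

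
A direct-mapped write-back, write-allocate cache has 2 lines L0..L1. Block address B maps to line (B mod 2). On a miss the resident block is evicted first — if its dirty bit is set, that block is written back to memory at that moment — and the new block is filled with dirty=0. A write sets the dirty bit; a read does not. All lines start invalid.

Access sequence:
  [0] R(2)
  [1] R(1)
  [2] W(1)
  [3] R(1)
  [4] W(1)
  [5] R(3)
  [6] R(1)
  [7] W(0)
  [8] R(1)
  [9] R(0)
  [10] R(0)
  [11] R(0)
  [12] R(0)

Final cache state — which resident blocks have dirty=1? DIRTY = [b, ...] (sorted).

DIRTY = [0]

0: R B2 -> L0 miss  d=-]
1: R B1 -> L1 miss  d=-]
2: W B1 -> L1 hit  d=D]
3: R B1 -> L1 hit  d=D]
4: W B1 -> L1 hit  d=D]
5: R B3 -> L1 miss wb->B1  d=-]
6: R B1 -> L1 miss  d=-]
7: W B0 -> L0 miss  d=D]
8: R B1 -> L1 hit  d=-]
9: R B0 -> L0 hit  d=D]
10: R B0 -> L0 hit  d=D]
11: R B0 -> L0 hit  d=D]
12: R B0 -> L0 hit  d=D]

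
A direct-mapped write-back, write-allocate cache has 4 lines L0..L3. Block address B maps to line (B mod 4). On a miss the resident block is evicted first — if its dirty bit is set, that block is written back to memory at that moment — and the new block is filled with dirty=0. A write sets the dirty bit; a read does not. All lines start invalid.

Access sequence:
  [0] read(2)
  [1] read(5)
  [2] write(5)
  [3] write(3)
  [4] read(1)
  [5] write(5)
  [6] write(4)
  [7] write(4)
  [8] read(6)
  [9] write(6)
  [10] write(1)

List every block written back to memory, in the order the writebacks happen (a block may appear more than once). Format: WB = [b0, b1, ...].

WB = [5, 5]

0: R B2 → L2 miss [-]
1: R B5 → L1 miss [-]
2: W B5 → L1 hit [D]
3: W B3 → L3 miss [D]
4: R B1 → L1 miss wb→B5 [-]
5: W B5 → L1 miss [D]
6: W B4 → L0 miss [D]
7: W B4 → L0 hit [D]
8: R B6 → L2 miss [-]
9: W B6 → L2 hit [D]
10: W B1 → L1 miss wb→B5 [D]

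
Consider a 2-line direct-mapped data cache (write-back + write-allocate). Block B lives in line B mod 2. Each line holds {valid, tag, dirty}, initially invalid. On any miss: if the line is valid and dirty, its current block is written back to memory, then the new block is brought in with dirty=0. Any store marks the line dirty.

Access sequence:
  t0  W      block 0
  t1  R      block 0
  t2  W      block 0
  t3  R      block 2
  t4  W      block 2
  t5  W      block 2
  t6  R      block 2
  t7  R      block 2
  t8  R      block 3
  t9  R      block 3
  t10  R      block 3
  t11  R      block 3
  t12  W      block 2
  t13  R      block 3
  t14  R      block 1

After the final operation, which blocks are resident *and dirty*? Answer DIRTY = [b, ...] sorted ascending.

DIRTY = [2]

  0 | W B0 → L0 miss [D]
  1 | R B0 → L0 hit [D]
  2 | W B0 → L0 hit [D]
  3 | R B2 → L0 miss wb→B0 [-]
  4 | W B2 → L0 hit [D]
  5 | W B2 → L0 hit [D]
  6 | R B2 → L0 hit [D]
  7 | R B2 → L0 hit [D]
  8 | R B3 → L1 miss [-]
  9 | R B3 → L1 hit [-]
  10 | R B3 → L1 hit [-]
  11 | R B3 → L1 hit [-]
  12 | W B2 → L0 hit [D]
  13 | R B3 → L1 hit [-]
  14 | R B1 → L1 miss [-]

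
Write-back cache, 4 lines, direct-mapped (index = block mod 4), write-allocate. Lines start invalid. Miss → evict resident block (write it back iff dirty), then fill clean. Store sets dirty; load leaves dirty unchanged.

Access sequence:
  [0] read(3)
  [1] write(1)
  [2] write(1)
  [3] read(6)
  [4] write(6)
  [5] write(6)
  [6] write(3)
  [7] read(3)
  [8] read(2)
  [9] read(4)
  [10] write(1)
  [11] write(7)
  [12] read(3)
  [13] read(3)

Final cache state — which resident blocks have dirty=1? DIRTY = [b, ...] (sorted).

  0 | R B3 → L3 miss [-]
  1 | W B1 → L1 miss [D]
  2 | W B1 → L1 hit [D]
  3 | R B6 → L2 miss [-]
  4 | W B6 → L2 hit [D]
  5 | W B6 → L2 hit [D]
  6 | W B3 → L3 hit [D]
  7 | R B3 → L3 hit [D]
  8 | R B2 → L2 miss wb→B6 [-]
  9 | R B4 → L0 miss [-]
  10 | W B1 → L1 hit [D]
  11 | W B7 → L3 miss wb→B3 [D]
  12 | R B3 → L3 miss wb→B7 [-]
  13 | R B3 → L3 hit [-]

DIRTY = [1]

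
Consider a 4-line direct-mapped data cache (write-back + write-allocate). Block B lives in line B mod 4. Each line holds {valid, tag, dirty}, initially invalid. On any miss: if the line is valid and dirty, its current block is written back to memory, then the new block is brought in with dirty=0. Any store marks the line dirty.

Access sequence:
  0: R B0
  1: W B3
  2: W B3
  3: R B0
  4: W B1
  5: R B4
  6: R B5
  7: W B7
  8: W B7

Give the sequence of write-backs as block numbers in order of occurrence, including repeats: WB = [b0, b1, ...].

  0 | R B0 → L0 miss [-]
  1 | W B3 → L3 miss [D]
  2 | W B3 → L3 hit [D]
  3 | R B0 → L0 hit [-]
  4 | W B1 → L1 miss [D]
  5 | R B4 → L0 miss [-]
  6 | R B5 → L1 miss wb→B1 [-]
  7 | W B7 → L3 miss wb→B3 [D]
  8 | W B7 → L3 hit [D]

WB = [1, 3]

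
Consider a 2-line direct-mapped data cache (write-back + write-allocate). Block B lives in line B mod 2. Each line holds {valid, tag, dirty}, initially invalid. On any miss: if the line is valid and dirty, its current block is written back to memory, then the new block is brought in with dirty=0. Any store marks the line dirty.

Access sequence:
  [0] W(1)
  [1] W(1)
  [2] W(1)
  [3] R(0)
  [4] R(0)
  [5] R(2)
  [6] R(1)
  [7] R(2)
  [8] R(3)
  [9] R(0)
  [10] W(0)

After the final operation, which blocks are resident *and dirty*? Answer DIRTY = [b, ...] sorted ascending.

DIRTY = [0]

0: W B1 -> L1 miss  d=D]
1: W B1 -> L1 hit  d=D]
2: W B1 -> L1 hit  d=D]
3: R B0 -> L0 miss  d=-]
4: R B0 -> L0 hit  d=-]
5: R B2 -> L0 miss  d=-]
6: R B1 -> L1 hit  d=D]
7: R B2 -> L0 hit  d=-]
8: R B3 -> L1 miss wb->B1  d=-]
9: R B0 -> L0 miss  d=-]
10: W B0 -> L0 hit  d=D]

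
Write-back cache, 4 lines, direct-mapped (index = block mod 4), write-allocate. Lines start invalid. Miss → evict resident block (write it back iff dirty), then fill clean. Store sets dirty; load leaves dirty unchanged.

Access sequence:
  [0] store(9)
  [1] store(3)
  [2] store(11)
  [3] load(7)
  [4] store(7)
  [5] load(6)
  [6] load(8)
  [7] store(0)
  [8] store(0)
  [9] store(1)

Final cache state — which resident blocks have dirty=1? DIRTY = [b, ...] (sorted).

0: W B9 -> L1 miss  d=D]
1: W B3 -> L3 miss  d=D]
2: W B11 -> L3 miss wb->B3  d=D]
3: R B7 -> L3 miss wb->B11  d=-]
4: W B7 -> L3 hit  d=D]
5: R B6 -> L2 miss  d=-]
6: R B8 -> L0 miss  d=-]
7: W B0 -> L0 miss  d=D]
8: W B0 -> L0 hit  d=D]
9: W B1 -> L1 miss wb->B9  d=D]

DIRTY = [0, 1, 7]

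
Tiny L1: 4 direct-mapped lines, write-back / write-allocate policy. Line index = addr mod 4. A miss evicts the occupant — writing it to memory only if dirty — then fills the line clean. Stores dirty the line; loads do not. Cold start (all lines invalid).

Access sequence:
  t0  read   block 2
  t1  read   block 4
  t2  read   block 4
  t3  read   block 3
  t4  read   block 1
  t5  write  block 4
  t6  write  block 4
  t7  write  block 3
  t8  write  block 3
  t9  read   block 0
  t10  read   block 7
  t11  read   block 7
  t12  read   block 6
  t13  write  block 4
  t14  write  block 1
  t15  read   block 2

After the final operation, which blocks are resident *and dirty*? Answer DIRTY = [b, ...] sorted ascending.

DIRTY = [1, 4]

  0 | R B2 → L2 miss [-]
  1 | R B4 → L0 miss [-]
  2 | R B4 → L0 hit [-]
  3 | R B3 → L3 miss [-]
  4 | R B1 → L1 miss [-]
  5 | W B4 → L0 hit [D]
  6 | W B4 → L0 hit [D]
  7 | W B3 → L3 hit [D]
  8 | W B3 → L3 hit [D]
  9 | R B0 → L0 miss wb→B4 [-]
  10 | R B7 → L3 miss wb→B3 [-]
  11 | R B7 → L3 hit [-]
  12 | R B6 → L2 miss [-]
  13 | W B4 → L0 miss [D]
  14 | W B1 → L1 hit [D]
  15 | R B2 → L2 miss [-]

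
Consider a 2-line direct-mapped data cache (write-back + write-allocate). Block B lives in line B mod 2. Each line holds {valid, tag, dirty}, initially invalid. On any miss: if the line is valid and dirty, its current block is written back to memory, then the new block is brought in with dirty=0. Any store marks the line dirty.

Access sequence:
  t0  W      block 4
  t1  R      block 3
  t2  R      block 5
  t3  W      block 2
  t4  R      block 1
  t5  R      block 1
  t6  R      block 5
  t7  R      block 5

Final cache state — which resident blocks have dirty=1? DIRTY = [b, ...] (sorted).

  0 | W B4 → L0 miss [D]
  1 | R B3 → L1 miss [-]
  2 | R B5 → L1 miss [-]
  3 | W B2 → L0 miss wb→B4 [D]
  4 | R B1 → L1 miss [-]
  5 | R B1 → L1 hit [-]
  6 | R B5 → L1 miss [-]
  7 | R B5 → L1 hit [-]

DIRTY = [2]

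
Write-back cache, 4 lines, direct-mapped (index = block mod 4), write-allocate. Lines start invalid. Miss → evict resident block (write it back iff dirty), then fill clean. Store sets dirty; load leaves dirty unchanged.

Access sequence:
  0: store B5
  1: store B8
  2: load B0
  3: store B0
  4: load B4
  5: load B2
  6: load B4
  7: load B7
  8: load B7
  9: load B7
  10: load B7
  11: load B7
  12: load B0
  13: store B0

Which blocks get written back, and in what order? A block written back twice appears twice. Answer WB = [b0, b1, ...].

  0 | W B5 → L1 miss [D]
  1 | W B8 → L0 miss [D]
  2 | R B0 → L0 miss wb→B8 [-]
  3 | W B0 → L0 hit [D]
  4 | R B4 → L0 miss wb→B0 [-]
  5 | R B2 → L2 miss [-]
  6 | R B4 → L0 hit [-]
  7 | R B7 → L3 miss [-]
  8 | R B7 → L3 hit [-]
  9 | R B7 → L3 hit [-]
  10 | R B7 → L3 hit [-]
  11 | R B7 → L3 hit [-]
  12 | R B0 → L0 miss [-]
  13 | W B0 → L0 hit [D]

WB = [8, 0]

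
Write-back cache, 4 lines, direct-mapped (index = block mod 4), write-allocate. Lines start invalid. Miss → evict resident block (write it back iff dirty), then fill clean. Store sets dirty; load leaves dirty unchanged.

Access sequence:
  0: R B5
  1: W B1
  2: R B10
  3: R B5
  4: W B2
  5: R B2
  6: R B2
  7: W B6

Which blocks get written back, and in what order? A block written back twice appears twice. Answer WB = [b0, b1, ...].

0: R B5 → L1 miss [-]
1: W B1 → L1 miss [D]
2: R B10 → L2 miss [-]
3: R B5 → L1 miss wb→B1 [-]
4: W B2 → L2 miss [D]
5: R B2 → L2 hit [D]
6: R B2 → L2 hit [D]
7: W B6 → L2 miss wb→B2 [D]

WB = [1, 2]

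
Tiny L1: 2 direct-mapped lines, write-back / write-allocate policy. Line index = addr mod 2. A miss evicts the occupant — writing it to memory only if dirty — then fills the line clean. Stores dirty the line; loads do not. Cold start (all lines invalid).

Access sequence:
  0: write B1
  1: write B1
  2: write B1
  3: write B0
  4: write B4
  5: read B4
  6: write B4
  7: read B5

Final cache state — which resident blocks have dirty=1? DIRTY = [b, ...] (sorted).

0: W B1 → L1 miss [D]
1: W B1 → L1 hit [D]
2: W B1 → L1 hit [D]
3: W B0 → L0 miss [D]
4: W B4 → L0 miss wb→B0 [D]
5: R B4 → L0 hit [D]
6: W B4 → L0 hit [D]
7: R B5 → L1 miss wb→B1 [-]

DIRTY = [4]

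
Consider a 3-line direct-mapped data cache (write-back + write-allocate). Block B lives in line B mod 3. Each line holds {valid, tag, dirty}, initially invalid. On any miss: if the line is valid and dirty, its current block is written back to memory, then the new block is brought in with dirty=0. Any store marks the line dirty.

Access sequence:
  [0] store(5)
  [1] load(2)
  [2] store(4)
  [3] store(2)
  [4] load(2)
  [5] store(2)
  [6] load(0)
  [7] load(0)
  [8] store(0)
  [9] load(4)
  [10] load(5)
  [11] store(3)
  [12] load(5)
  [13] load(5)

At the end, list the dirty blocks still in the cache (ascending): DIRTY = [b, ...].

DIRTY = [3, 4]

0: W B5 → L2 miss [D]
1: R B2 → L2 miss wb→B5 [-]
2: W B4 → L1 miss [D]
3: W B2 → L2 hit [D]
4: R B2 → L2 hit [D]
5: W B2 → L2 hit [D]
6: R B0 → L0 miss [-]
7: R B0 → L0 hit [-]
8: W B0 → L0 hit [D]
9: R B4 → L1 hit [D]
10: R B5 → L2 miss wb→B2 [-]
11: W B3 → L0 miss wb→B0 [D]
12: R B5 → L2 hit [-]
13: R B5 → L2 hit [-]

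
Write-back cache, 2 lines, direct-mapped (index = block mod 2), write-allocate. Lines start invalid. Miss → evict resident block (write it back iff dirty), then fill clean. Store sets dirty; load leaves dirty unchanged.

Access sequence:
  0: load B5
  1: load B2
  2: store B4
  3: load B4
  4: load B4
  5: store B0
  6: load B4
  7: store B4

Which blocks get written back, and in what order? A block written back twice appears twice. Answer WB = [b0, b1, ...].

WB = [4, 0]

  0 | R B5 → L1 miss [-]
  1 | R B2 → L0 miss [-]
  2 | W B4 → L0 miss [D]
  3 | R B4 → L0 hit [D]
  4 | R B4 → L0 hit [D]
  5 | W B0 → L0 miss wb→B4 [D]
  6 | R B4 → L0 miss wb→B0 [-]
  7 | W B4 → L0 hit [D]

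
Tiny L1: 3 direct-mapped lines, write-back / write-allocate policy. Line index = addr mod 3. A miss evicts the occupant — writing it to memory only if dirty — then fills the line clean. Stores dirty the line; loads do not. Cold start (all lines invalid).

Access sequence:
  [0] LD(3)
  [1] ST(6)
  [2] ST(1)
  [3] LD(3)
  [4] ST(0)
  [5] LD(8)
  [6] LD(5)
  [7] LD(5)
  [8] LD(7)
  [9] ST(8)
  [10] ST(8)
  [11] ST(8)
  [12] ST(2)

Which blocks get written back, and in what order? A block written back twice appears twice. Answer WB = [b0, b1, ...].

WB = [6, 1, 8]

  0 | R B3 → L0 miss [-]
  1 | W B6 → L0 miss [D]
  2 | W B1 → L1 miss [D]
  3 | R B3 → L0 miss wb→B6 [-]
  4 | W B0 → L0 miss [D]
  5 | R B8 → L2 miss [-]
  6 | R B5 → L2 miss [-]
  7 | R B5 → L2 hit [-]
  8 | R B7 → L1 miss wb→B1 [-]
  9 | W B8 → L2 miss [D]
  10 | W B8 → L2 hit [D]
  11 | W B8 → L2 hit [D]
  12 | W B2 → L2 miss wb→B8 [D]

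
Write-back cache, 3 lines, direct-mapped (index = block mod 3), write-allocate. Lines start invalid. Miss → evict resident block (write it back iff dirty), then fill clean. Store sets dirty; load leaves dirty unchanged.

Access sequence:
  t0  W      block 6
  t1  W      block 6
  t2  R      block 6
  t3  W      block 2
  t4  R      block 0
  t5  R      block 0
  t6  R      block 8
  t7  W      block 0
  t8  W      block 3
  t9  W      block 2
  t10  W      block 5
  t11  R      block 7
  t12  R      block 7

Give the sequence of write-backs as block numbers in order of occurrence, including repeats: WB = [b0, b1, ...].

WB = [6, 2, 0, 2]

0: W B6 → L0 miss [D]
1: W B6 → L0 hit [D]
2: R B6 → L0 hit [D]
3: W B2 → L2 miss [D]
4: R B0 → L0 miss wb→B6 [-]
5: R B0 → L0 hit [-]
6: R B8 → L2 miss wb→B2 [-]
7: W B0 → L0 hit [D]
8: W B3 → L0 miss wb→B0 [D]
9: W B2 → L2 miss [D]
10: W B5 → L2 miss wb→B2 [D]
11: R B7 → L1 miss [-]
12: R B7 → L1 hit [-]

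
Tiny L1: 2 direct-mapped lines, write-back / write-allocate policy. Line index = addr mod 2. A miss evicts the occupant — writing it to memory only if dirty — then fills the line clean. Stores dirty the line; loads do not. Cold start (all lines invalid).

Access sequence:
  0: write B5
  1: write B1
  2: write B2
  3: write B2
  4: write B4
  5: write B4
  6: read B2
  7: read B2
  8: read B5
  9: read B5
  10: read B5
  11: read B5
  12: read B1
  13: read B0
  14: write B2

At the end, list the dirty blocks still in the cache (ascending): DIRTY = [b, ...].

DIRTY = [2]

  0 | W B5 → L1 miss [D]
  1 | W B1 → L1 miss wb→B5 [D]
  2 | W B2 → L0 miss [D]
  3 | W B2 → L0 hit [D]
  4 | W B4 → L0 miss wb→B2 [D]
  5 | W B4 → L0 hit [D]
  6 | R B2 → L0 miss wb→B4 [-]
  7 | R B2 → L0 hit [-]
  8 | R B5 → L1 miss wb→B1 [-]
  9 | R B5 → L1 hit [-]
  10 | R B5 → L1 hit [-]
  11 | R B5 → L1 hit [-]
  12 | R B1 → L1 miss [-]
  13 | R B0 → L0 miss [-]
  14 | W B2 → L0 miss [D]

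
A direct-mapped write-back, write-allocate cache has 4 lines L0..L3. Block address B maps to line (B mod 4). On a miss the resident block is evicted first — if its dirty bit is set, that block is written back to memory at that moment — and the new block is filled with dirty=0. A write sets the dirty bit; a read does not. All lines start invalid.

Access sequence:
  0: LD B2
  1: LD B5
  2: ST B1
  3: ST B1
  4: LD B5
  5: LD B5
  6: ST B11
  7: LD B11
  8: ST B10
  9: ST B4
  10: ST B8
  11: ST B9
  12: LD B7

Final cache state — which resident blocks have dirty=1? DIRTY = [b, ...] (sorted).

DIRTY = [8, 9, 10]

  0 | R B2 → L2 miss [-]
  1 | R B5 → L1 miss [-]
  2 | W B1 → L1 miss [D]
  3 | W B1 → L1 hit [D]
  4 | R B5 → L1 miss wb→B1 [-]
  5 | R B5 → L1 hit [-]
  6 | W B11 → L3 miss [D]
  7 | R B11 → L3 hit [D]
  8 | W B10 → L2 miss [D]
  9 | W B4 → L0 miss [D]
  10 | W B8 → L0 miss wb→B4 [D]
  11 | W B9 → L1 miss [D]
  12 | R B7 → L3 miss wb→B11 [-]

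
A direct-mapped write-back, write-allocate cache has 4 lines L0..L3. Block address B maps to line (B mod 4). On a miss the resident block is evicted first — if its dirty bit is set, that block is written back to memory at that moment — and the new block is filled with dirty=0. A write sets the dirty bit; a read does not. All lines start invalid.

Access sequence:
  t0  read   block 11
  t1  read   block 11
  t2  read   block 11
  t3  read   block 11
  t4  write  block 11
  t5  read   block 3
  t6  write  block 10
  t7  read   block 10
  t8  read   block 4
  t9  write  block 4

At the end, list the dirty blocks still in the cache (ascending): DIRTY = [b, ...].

DIRTY = [4, 10]

  0 | R B11 → L3 miss [-]
  1 | R B11 → L3 hit [-]
  2 | R B11 → L3 hit [-]
  3 | R B11 → L3 hit [-]
  4 | W B11 → L3 hit [D]
  5 | R B3 → L3 miss wb→B11 [-]
  6 | W B10 → L2 miss [D]
  7 | R B10 → L2 hit [D]
  8 | R B4 → L0 miss [-]
  9 | W B4 → L0 hit [D]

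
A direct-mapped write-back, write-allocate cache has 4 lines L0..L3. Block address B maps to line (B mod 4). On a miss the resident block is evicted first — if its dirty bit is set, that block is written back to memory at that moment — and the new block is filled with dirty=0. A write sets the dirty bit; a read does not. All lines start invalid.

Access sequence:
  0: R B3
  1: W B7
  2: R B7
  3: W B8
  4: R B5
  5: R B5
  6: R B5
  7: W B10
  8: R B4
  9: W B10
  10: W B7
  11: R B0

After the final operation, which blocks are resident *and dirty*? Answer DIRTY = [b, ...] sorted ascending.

DIRTY = [7, 10]

  0 | R B3 → L3 miss [-]
  1 | W B7 → L3 miss [D]
  2 | R B7 → L3 hit [D]
  3 | W B8 → L0 miss [D]
  4 | R B5 → L1 miss [-]
  5 | R B5 → L1 hit [-]
  6 | R B5 → L1 hit [-]
  7 | W B10 → L2 miss [D]
  8 | R B4 → L0 miss wb→B8 [-]
  9 | W B10 → L2 hit [D]
  10 | W B7 → L3 hit [D]
  11 | R B0 → L0 miss [-]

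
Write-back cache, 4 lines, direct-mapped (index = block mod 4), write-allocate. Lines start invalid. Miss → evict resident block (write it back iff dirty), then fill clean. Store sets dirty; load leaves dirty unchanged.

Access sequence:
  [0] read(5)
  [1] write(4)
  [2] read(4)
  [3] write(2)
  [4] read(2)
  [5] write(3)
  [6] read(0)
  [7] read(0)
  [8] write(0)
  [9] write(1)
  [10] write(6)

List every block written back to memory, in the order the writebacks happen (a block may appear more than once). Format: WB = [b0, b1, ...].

WB = [4, 2]

  0 | R B5 → L1 miss [-]
  1 | W B4 → L0 miss [D]
  2 | R B4 → L0 hit [D]
  3 | W B2 → L2 miss [D]
  4 | R B2 → L2 hit [D]
  5 | W B3 → L3 miss [D]
  6 | R B0 → L0 miss wb→B4 [-]
  7 | R B0 → L0 hit [-]
  8 | W B0 → L0 hit [D]
  9 | W B1 → L1 miss [D]
  10 | W B6 → L2 miss wb→B2 [D]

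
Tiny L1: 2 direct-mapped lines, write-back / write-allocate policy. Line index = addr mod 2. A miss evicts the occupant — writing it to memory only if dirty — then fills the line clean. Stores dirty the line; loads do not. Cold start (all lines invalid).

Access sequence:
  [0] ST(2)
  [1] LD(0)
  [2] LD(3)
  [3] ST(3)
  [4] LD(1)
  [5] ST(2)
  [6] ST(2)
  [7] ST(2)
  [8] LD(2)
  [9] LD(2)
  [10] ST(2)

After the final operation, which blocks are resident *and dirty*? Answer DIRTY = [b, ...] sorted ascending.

DIRTY = [2]

  0 | W B2 → L0 miss [D]
  1 | R B0 → L0 miss wb→B2 [-]
  2 | R B3 → L1 miss [-]
  3 | W B3 → L1 hit [D]
  4 | R B1 → L1 miss wb→B3 [-]
  5 | W B2 → L0 miss [D]
  6 | W B2 → L0 hit [D]
  7 | W B2 → L0 hit [D]
  8 | R B2 → L0 hit [D]
  9 | R B2 → L0 hit [D]
  10 | W B2 → L0 hit [D]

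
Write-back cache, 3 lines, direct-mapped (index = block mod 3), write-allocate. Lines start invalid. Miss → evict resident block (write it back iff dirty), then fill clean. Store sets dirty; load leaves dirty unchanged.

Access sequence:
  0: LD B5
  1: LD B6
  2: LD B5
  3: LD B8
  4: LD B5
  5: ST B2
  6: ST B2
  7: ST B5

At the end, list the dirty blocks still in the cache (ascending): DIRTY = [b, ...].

0: R B5 → L2 miss [-]
1: R B6 → L0 miss [-]
2: R B5 → L2 hit [-]
3: R B8 → L2 miss [-]
4: R B5 → L2 miss [-]
5: W B2 → L2 miss [D]
6: W B2 → L2 hit [D]
7: W B5 → L2 miss wb→B2 [D]

DIRTY = [5]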